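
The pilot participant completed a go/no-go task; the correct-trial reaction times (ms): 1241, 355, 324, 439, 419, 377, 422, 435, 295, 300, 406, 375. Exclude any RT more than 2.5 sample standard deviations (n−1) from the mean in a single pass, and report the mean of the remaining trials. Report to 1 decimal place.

377.0 ms

n = 12, ΣRT = 5388, M = 449.000
Σ(x−M)² = 712076.00; s = √(712076.00/11) = 254.429
Cutoffs: 449.000 ± 2.5·254.429 → [-187.1, 1085.1]
Outside: 1241 → excluded.
Retained (n=11): Σ = 4147, mean = 4147/11 = 377.000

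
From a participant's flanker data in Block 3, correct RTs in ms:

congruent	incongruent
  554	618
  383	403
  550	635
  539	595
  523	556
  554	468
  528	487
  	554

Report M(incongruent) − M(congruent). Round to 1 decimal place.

20.8 ms

M(congruent) = 3631/7 = 518.714
M(incongruent) = 4316/8 = 539.500
Difference = 539.500 − 518.714 = 20.786 ms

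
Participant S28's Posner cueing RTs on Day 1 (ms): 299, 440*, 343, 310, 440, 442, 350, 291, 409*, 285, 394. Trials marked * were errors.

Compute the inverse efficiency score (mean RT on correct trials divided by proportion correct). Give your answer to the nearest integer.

428 ms

Correct trials (n=9): 299, 343, 310, 440, 442, 350, 291, 285, 394
Mean correct RT = 3154/9 = 350.4444 ms
Proportion correct = 9/11
IES = 350.4444 / (9/11) = 428.321 ms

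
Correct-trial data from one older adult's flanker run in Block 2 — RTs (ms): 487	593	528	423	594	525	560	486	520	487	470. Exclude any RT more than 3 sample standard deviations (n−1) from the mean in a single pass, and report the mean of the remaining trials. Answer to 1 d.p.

515.7 ms

n = 11, ΣRT = 5673, M = 515.727
Σ(x−M)² = 27536.18; s = √(27536.18/10) = 52.475
Cutoffs: 515.727 ± 3·52.475 → [358.3, 673.2]
No RTs fall outside the cutoffs; all 11 retained. Mean = 5673/11 = 515.727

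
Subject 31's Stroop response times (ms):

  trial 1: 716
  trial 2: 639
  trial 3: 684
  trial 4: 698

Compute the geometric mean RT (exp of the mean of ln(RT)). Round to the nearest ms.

684 ms

ln(RT): 6.5737, 6.4599, 6.5280, 6.5482
Mean ln(RT) = 26.1098/4 = 6.52744
Geometric mean = exp(6.52744) = 683.65 ms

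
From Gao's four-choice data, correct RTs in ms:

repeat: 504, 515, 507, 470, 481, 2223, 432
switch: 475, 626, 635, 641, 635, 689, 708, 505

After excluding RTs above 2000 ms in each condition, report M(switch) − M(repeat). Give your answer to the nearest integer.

129 ms

repeat: exclude 2223
M(repeat) = 2909/6 = 484.833
M(switch) = 4914/8 = 614.250
Difference = 614.250 − 484.833 = 129.417 ms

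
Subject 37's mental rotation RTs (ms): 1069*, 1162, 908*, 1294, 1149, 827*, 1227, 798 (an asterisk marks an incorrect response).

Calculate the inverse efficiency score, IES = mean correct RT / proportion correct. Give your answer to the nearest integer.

Correct trials (n=5): 1162, 1294, 1149, 1227, 798
Mean correct RT = 5630/5 = 1126.0000 ms
Proportion correct = 5/8
IES = 1126.0000 / (5/8) = 1801.600 ms

1802 ms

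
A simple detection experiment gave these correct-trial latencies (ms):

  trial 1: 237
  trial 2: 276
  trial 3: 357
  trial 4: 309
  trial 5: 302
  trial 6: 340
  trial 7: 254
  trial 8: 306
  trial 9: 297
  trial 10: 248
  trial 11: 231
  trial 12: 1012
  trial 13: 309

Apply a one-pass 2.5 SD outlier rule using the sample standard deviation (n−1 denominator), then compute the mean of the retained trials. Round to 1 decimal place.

n = 13, ΣRT = 4478, M = 344.462
Σ(x−M)² = 500431.23; s = √(500431.23/12) = 204.212
Cutoffs: 344.462 ± 2.5·204.212 → [-166.1, 855.0]
Outside: 1012 → excluded.
Retained (n=12): Σ = 3466, mean = 3466/12 = 288.833

288.8 ms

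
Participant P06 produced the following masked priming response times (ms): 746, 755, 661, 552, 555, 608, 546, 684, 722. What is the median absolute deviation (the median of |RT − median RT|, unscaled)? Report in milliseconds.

85 ms

Sorted: 546, 552, 555, 608, 661, 684, 722, 746, 755 → median = 661
|x − 661|: 85, 94, 0, 109, 106, 53, 115, 23, 61
Sorted deviations: 0, 23, 53, 61, 85, 94, 106, 109, 115 → MAD = 85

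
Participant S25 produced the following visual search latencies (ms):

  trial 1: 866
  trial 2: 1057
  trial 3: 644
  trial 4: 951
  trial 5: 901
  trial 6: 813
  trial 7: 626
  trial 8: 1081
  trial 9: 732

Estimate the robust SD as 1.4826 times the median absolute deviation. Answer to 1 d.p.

198.7 ms

Sorted: 626, 644, 732, 813, 866, 901, 951, 1057, 1081 → median = 866
|x − 866| sorted: 0, 35, 53, 85, 134, 191, 215, 222, 240 → MAD = 134
Robust SD ≈ 1.4826 × 134 = 198.668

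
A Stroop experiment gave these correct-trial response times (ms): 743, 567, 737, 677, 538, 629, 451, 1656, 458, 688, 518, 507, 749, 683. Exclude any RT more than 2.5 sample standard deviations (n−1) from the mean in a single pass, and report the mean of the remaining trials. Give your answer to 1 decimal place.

611.2 ms

n = 14, ΣRT = 9601, M = 685.786
Σ(x−M)² = 1157600.36; s = √(1157600.36/13) = 298.406
Cutoffs: 685.786 ± 2.5·298.406 → [-60.2, 1431.8]
Outside: 1656 → excluded.
Retained (n=13): Σ = 7945, mean = 7945/13 = 611.154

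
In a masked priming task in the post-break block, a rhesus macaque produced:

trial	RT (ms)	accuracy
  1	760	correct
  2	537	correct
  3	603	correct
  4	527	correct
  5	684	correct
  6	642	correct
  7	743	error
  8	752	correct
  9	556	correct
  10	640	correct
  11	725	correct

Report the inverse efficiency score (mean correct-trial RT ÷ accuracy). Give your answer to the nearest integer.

Correct trials (n=10): 760, 537, 603, 527, 684, 642, 752, 556, 640, 725
Mean correct RT = 6426/10 = 642.6000 ms
Proportion correct = 10/11
IES = 642.6000 / (10/11) = 706.860 ms

707 ms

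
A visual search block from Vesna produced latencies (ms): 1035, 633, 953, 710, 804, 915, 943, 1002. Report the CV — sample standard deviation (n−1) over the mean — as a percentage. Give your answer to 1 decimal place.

16.5%

n = 8, Σ = 6995, M = 874.3750
Σ(x−M)² = 144863.875; s = √(144863.875/7) = 143.8570
CV = 143.8570 / 874.3750 = 0.16453 = 16.453%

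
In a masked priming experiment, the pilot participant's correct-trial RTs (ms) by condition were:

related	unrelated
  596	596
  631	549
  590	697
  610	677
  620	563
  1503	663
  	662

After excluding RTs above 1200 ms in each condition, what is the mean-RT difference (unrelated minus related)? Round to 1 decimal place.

related: exclude 1503
M(related) = 3047/5 = 609.400
M(unrelated) = 4407/7 = 629.571
Difference = 629.571 − 609.400 = 20.171 ms

20.2 ms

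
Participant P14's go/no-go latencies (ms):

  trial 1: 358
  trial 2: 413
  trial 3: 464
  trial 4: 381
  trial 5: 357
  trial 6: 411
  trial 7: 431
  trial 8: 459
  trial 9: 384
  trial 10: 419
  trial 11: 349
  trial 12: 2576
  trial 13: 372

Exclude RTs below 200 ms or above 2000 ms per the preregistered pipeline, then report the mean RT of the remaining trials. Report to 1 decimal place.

399.8 ms

Excluded: 2576
Retained (n=12): Σ = 4798
Mean = 4798/12 = 399.8333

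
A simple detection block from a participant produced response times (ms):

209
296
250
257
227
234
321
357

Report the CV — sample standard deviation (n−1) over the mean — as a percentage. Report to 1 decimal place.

n = 8, Σ = 2151, M = 268.8750
Σ(x−M)² = 18270.875; s = √(18270.875/7) = 51.0894
CV = 51.0894 / 268.8750 = 0.19001 = 19.001%

19.0%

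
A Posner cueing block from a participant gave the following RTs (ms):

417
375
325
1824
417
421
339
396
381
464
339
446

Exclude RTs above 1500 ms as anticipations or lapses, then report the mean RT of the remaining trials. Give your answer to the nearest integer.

Excluded: 1824
Retained (n=11): Σ = 4320
Mean = 4320/11 = 392.7273

393 ms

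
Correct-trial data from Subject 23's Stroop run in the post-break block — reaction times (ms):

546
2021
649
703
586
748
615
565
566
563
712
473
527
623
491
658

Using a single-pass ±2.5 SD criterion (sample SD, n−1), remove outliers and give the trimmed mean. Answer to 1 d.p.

601.7 ms

n = 16, ΣRT = 11046, M = 690.375
Σ(x−M)² = 1980335.75; s = √(1980335.75/15) = 363.349
Cutoffs: 690.375 ± 2.5·363.349 → [-218.0, 1598.7]
Outside: 2021 → excluded.
Retained (n=15): Σ = 9025, mean = 9025/15 = 601.667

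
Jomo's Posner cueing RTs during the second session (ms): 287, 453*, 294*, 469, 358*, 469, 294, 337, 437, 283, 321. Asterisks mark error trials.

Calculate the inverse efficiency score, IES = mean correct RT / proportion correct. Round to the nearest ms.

498 ms

Correct trials (n=8): 287, 469, 469, 294, 337, 437, 283, 321
Mean correct RT = 2897/8 = 362.1250 ms
Proportion correct = 8/11
IES = 362.1250 / (8/11) = 497.922 ms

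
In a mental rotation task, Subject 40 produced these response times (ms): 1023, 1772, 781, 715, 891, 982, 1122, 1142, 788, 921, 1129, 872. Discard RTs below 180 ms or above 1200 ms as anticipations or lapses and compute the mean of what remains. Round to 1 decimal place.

Excluded: 1772
Retained (n=11): Σ = 10366
Mean = 10366/11 = 942.3636

942.4 ms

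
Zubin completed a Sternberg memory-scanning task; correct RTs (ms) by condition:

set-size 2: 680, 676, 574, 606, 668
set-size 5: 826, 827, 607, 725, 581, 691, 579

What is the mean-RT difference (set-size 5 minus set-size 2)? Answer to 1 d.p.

M(set-size 2) = 3204/5 = 640.800
M(set-size 5) = 4836/7 = 690.857
Difference = 690.857 − 640.800 = 50.057 ms

50.1 ms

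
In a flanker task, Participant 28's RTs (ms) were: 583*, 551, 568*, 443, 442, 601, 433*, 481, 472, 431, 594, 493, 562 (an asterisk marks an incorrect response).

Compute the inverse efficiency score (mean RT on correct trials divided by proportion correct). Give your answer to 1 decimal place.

Correct trials (n=10): 551, 443, 442, 601, 481, 472, 431, 594, 493, 562
Mean correct RT = 5070/10 = 507.0000 ms
Proportion correct = 10/13
IES = 507.0000 / (10/13) = 659.100 ms

659.1 ms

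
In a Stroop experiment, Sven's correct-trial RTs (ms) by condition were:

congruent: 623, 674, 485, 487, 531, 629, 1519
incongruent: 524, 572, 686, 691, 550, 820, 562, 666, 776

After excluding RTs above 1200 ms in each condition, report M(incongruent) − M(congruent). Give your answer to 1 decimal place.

congruent: exclude 1519
M(congruent) = 3429/6 = 571.500
M(incongruent) = 5847/9 = 649.667
Difference = 649.667 − 571.500 = 78.167 ms

78.2 ms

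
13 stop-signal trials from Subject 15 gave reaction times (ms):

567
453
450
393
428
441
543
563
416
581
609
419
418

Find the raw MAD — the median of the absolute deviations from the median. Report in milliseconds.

34 ms

Sorted: 393, 416, 418, 419, 428, 441, 450, 453, 543, 563, 567, 581, 609 → median = 450
|x − 450|: 117, 3, 0, 57, 22, 9, 93, 113, 34, 131, 159, 31, 32
Sorted deviations: 0, 3, 9, 22, 31, 32, 34, 57, 93, 113, 117, 131, 159 → MAD = 34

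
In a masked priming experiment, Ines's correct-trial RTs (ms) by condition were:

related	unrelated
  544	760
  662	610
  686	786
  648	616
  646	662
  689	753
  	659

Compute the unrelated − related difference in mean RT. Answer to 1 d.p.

M(related) = 3875/6 = 645.833
M(unrelated) = 4846/7 = 692.286
Difference = 692.286 − 645.833 = 46.452 ms

46.5 ms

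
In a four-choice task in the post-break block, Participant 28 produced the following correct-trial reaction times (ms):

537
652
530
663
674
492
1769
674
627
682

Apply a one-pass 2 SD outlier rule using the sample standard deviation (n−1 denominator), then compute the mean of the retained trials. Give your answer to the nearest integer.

615 ms

n = 10, ΣRT = 7300, M = 730.000
Σ(x−M)² = 1243172.00; s = √(1243172.00/9) = 371.659
Cutoffs: 730.000 ± 2·371.659 → [-13.3, 1473.3]
Outside: 1769 → excluded.
Retained (n=9): Σ = 5531, mean = 5531/9 = 614.556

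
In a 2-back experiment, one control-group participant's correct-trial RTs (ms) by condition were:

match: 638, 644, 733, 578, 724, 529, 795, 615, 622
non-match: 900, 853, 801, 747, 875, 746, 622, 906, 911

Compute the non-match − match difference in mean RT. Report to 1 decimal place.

164.8 ms

M(match) = 5878/9 = 653.111
M(non-match) = 7361/9 = 817.889
Difference = 817.889 − 653.111 = 164.778 ms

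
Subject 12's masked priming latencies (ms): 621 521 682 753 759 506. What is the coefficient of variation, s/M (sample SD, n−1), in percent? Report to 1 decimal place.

n = 6, Σ = 3842, M = 640.3333
Σ(x−M)² = 61171.333; s = √(61171.333/5) = 110.6086
CV = 110.6086 / 640.3333 = 0.17274 = 17.274%

17.3%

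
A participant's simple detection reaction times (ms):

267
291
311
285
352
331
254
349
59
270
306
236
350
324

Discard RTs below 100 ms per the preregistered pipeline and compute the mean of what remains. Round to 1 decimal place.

Excluded: 59
Retained (n=13): Σ = 3926
Mean = 3926/13 = 302.0000

302.0 ms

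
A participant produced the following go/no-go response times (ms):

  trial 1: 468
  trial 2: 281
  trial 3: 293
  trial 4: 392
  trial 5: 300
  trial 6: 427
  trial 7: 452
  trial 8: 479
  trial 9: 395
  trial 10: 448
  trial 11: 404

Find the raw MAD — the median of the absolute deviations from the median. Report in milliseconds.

48 ms

Sorted: 281, 293, 300, 392, 395, 404, 427, 448, 452, 468, 479 → median = 404
|x − 404|: 64, 123, 111, 12, 104, 23, 48, 75, 9, 44, 0
Sorted deviations: 0, 9, 12, 23, 44, 48, 64, 75, 104, 111, 123 → MAD = 48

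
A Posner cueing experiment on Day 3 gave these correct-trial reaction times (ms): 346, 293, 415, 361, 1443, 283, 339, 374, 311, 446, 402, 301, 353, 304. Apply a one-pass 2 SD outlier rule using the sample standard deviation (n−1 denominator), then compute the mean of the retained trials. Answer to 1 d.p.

n = 14, ΣRT = 5971, M = 426.500
Σ(x−M)² = 1143481.50; s = √(1143481.50/13) = 296.581
Cutoffs: 426.500 ± 2·296.581 → [-166.7, 1019.7]
Outside: 1443 → excluded.
Retained (n=13): Σ = 4528, mean = 4528/13 = 348.308

348.3 ms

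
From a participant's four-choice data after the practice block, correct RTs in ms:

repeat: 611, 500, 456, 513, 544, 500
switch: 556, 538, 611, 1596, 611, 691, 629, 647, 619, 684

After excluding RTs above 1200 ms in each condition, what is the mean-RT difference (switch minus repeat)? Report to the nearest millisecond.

switch: exclude 1596
M(repeat) = 3124/6 = 520.667
M(switch) = 5586/9 = 620.667
Difference = 620.667 − 520.667 = 100.000 ms

100 ms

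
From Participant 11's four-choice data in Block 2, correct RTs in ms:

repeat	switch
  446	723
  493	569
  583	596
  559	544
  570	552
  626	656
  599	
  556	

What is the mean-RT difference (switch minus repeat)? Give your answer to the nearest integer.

53 ms

M(repeat) = 4432/8 = 554.000
M(switch) = 3640/6 = 606.667
Difference = 606.667 − 554.000 = 52.667 ms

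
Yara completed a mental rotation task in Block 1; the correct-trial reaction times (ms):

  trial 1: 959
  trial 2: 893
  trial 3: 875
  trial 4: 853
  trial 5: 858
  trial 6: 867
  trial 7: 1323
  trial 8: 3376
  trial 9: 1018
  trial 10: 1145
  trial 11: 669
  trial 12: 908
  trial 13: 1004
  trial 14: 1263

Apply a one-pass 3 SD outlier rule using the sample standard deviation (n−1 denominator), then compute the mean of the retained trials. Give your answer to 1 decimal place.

971.9 ms

n = 14, ΣRT = 16011, M = 1143.643
Σ(x−M)² = 5757615.21; s = √(5757615.21/13) = 665.502
Cutoffs: 1143.643 ± 3·665.502 → [-852.9, 3140.2]
Outside: 3376 → excluded.
Retained (n=13): Σ = 12635, mean = 12635/13 = 971.923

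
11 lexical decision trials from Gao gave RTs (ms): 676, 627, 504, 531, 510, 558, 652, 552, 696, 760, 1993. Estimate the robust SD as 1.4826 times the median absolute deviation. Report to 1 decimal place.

Sorted: 504, 510, 531, 552, 558, 627, 652, 676, 696, 760, 1993 → median = 627
|x − 627| sorted: 0, 25, 49, 69, 69, 75, 96, 117, 123, 133, 1366 → MAD = 75
Robust SD ≈ 1.4826 × 75 = 111.195

111.2 ms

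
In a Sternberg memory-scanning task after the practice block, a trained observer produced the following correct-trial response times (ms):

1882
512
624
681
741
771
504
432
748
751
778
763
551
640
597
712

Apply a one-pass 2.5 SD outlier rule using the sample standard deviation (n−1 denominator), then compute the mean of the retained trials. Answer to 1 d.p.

653.7 ms

n = 16, ΣRT = 11687, M = 730.438
Σ(x−M)² = 1592255.94; s = √(1592255.94/15) = 325.807
Cutoffs: 730.438 ± 2.5·325.807 → [-84.1, 1545.0]
Outside: 1882 → excluded.
Retained (n=15): Σ = 9805, mean = 9805/15 = 653.667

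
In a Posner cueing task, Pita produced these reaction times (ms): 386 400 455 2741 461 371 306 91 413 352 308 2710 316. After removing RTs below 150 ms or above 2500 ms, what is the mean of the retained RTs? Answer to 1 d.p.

376.8 ms

Excluded: 91, 2710, 2741
Retained (n=10): Σ = 3768
Mean = 3768/10 = 376.8000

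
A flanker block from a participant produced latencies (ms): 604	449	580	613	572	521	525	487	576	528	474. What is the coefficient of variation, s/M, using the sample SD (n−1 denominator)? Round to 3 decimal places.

0.101

n = 11, Σ = 5929, M = 539.0000
Σ(x−M)² = 29510.000; s = √(29510.000/10) = 54.3231
CV = 54.3231 / 539.0000 = 0.10078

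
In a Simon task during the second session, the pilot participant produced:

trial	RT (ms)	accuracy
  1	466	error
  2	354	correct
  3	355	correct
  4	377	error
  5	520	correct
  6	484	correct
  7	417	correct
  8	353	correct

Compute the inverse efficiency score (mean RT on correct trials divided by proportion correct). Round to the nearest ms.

Correct trials (n=6): 354, 355, 520, 484, 417, 353
Mean correct RT = 2483/6 = 413.8333 ms
Proportion correct = 6/8
IES = 413.8333 / (6/8) = 551.778 ms

552 ms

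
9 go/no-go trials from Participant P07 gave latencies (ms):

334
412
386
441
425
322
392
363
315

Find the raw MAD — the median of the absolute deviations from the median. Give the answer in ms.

Sorted: 315, 322, 334, 363, 386, 392, 412, 425, 441 → median = 386
|x − 386|: 52, 26, 0, 55, 39, 64, 6, 23, 71
Sorted deviations: 0, 6, 23, 26, 39, 52, 55, 64, 71 → MAD = 39

39 ms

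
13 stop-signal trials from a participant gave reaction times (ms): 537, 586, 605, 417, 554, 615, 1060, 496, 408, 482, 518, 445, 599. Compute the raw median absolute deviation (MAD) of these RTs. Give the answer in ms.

Sorted: 408, 417, 445, 482, 496, 518, 537, 554, 586, 599, 605, 615, 1060 → median = 537
|x − 537|: 0, 49, 68, 120, 17, 78, 523, 41, 129, 55, 19, 92, 62
Sorted deviations: 0, 17, 19, 41, 49, 55, 62, 68, 78, 92, 120, 129, 523 → MAD = 62

62 ms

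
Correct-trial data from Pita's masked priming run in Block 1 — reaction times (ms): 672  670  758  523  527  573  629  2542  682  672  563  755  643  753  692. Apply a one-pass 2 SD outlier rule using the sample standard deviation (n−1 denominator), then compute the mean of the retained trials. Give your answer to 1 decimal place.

650.9 ms

n = 15, ΣRT = 11654, M = 776.933
Σ(x−M)² = 3420682.93; s = √(3420682.93/14) = 494.302
Cutoffs: 776.933 ± 2·494.302 → [-211.7, 1765.5]
Outside: 2542 → excluded.
Retained (n=14): Σ = 9112, mean = 9112/14 = 650.857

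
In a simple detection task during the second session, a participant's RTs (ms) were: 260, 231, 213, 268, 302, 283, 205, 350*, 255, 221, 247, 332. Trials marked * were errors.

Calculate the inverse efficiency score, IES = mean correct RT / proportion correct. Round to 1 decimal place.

Correct trials (n=11): 260, 231, 213, 268, 302, 283, 205, 255, 221, 247, 332
Mean correct RT = 2817/11 = 256.0909 ms
Proportion correct = 11/12
IES = 256.0909 / (11/12) = 279.372 ms

279.4 ms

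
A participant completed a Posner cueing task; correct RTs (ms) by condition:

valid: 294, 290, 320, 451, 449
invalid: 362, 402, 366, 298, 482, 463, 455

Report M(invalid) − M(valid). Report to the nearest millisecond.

M(valid) = 1804/5 = 360.800
M(invalid) = 2828/7 = 404.000
Difference = 404.000 − 360.800 = 43.200 ms

43 ms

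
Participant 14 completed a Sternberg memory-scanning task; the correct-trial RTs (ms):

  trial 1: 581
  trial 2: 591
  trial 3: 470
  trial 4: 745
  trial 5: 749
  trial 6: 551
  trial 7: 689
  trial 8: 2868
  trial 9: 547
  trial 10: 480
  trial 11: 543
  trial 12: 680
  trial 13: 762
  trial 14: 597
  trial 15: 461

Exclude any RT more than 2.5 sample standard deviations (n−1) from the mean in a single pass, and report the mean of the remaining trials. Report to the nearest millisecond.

603 ms

n = 15, ΣRT = 11314, M = 754.267
Σ(x−M)² = 4930172.93; s = √(4930172.93/14) = 593.427
Cutoffs: 754.267 ± 2.5·593.427 → [-729.3, 2237.8]
Outside: 2868 → excluded.
Retained (n=14): Σ = 8446, mean = 8446/14 = 603.286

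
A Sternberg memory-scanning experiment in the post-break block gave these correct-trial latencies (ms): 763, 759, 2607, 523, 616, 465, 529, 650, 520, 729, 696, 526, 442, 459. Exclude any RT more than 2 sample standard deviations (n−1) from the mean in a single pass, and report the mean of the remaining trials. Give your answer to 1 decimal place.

n = 14, ΣRT = 10284, M = 734.571
Σ(x−M)² = 3940895.43; s = √(3940895.43/13) = 550.587
Cutoffs: 734.571 ± 2·550.587 → [-366.6, 1835.7]
Outside: 2607 → excluded.
Retained (n=13): Σ = 7677, mean = 7677/13 = 590.538

590.5 ms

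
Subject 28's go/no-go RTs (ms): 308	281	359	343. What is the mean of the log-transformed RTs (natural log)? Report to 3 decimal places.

5.772

ln(RT): 5.7301, 5.6384, 5.8833, 5.8377
Σ ln(RT) = 23.0895
Mean = 23.0895/4 = 5.77238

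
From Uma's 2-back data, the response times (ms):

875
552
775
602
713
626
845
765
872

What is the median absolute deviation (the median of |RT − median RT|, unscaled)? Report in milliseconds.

Sorted: 552, 602, 626, 713, 765, 775, 845, 872, 875 → median = 765
|x − 765|: 110, 213, 10, 163, 52, 139, 80, 0, 107
Sorted deviations: 0, 10, 52, 80, 107, 110, 139, 163, 213 → MAD = 107

107 ms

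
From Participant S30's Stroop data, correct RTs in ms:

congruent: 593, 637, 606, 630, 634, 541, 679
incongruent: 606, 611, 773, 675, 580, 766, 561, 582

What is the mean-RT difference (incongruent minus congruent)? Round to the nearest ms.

27 ms

M(congruent) = 4320/7 = 617.143
M(incongruent) = 5154/8 = 644.250
Difference = 644.250 − 617.143 = 27.107 ms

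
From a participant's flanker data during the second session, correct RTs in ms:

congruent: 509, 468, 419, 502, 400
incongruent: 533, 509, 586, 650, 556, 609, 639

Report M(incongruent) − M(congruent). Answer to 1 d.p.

M(congruent) = 2298/5 = 459.600
M(incongruent) = 4082/7 = 583.143
Difference = 583.143 − 459.600 = 123.543 ms

123.5 ms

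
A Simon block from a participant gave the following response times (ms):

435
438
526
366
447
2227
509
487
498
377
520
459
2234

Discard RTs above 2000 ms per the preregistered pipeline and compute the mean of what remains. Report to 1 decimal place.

Excluded: 2227, 2234
Retained (n=11): Σ = 5062
Mean = 5062/11 = 460.1818

460.2 ms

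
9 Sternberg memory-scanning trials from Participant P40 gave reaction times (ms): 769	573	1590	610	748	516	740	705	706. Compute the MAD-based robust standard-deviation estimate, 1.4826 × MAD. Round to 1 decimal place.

93.4 ms

Sorted: 516, 573, 610, 705, 706, 740, 748, 769, 1590 → median = 706
|x − 706| sorted: 0, 1, 34, 42, 63, 96, 133, 190, 884 → MAD = 63
Robust SD ≈ 1.4826 × 63 = 93.404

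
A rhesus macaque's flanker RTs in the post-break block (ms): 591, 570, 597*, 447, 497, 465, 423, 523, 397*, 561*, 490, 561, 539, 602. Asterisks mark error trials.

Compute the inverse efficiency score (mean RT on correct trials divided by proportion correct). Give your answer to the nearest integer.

660 ms

Correct trials (n=11): 591, 570, 447, 497, 465, 423, 523, 490, 561, 539, 602
Mean correct RT = 5708/11 = 518.9091 ms
Proportion correct = 11/14
IES = 518.9091 / (11/14) = 660.430 ms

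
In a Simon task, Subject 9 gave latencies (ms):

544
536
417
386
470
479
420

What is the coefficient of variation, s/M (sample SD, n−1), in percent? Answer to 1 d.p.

n = 7, Σ = 3252, M = 464.5714
Σ(x−M)² = 22071.714; s = √(22071.714/6) = 60.6516
CV = 60.6516 / 464.5714 = 0.13055 = 13.055%

13.1%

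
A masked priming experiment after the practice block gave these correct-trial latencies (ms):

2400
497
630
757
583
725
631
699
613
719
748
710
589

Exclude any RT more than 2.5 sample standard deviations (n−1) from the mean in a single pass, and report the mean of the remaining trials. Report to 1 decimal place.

n = 13, ΣRT = 10301, M = 792.385
Σ(x−M)² = 2870135.08; s = √(2870135.08/12) = 489.058
Cutoffs: 792.385 ± 2.5·489.058 → [-430.3, 2015.0]
Outside: 2400 → excluded.
Retained (n=12): Σ = 7901, mean = 7901/12 = 658.417

658.4 ms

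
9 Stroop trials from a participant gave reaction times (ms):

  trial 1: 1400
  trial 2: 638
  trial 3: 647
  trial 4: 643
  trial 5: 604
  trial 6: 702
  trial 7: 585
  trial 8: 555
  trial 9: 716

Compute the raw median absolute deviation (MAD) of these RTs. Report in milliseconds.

58 ms

Sorted: 555, 585, 604, 638, 643, 647, 702, 716, 1400 → median = 643
|x − 643|: 757, 5, 4, 0, 39, 59, 58, 88, 73
Sorted deviations: 0, 4, 5, 39, 58, 59, 73, 88, 757 → MAD = 58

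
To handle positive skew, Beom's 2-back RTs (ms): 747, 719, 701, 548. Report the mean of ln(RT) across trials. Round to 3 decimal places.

6.513

ln(RT): 6.6161, 6.5779, 6.5525, 6.3063
Σ ln(RT) = 26.0527
Mean = 26.0527/4 = 6.51318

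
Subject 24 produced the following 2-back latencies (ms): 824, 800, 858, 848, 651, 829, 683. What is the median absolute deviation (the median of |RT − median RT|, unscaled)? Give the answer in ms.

Sorted: 651, 683, 800, 824, 829, 848, 858 → median = 824
|x − 824|: 0, 24, 34, 24, 173, 5, 141
Sorted deviations: 0, 5, 24, 24, 34, 141, 173 → MAD = 24

24 ms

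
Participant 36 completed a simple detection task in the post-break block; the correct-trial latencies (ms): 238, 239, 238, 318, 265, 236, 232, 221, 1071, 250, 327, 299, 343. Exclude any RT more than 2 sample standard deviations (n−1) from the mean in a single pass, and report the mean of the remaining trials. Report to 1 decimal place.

n = 13, ΣRT = 4277, M = 329.000
Σ(x−M)² = 616506.00; s = √(616506.00/12) = 226.662
Cutoffs: 329.000 ± 2·226.662 → [-124.3, 782.3]
Outside: 1071 → excluded.
Retained (n=12): Σ = 3206, mean = 3206/12 = 267.167

267.2 ms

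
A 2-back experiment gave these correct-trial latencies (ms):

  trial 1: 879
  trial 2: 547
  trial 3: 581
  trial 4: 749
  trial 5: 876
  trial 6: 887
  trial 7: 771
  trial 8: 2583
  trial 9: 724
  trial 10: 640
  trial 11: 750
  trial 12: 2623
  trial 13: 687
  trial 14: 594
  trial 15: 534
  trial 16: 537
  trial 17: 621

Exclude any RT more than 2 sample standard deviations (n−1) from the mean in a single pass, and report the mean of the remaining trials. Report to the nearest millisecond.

n = 17, ΣRT = 15583, M = 916.647
Σ(x−M)² = 6667151.88; s = √(6667151.88/16) = 645.521
Cutoffs: 916.647 ± 2·645.521 → [-374.4, 2207.7]
Outside: 2583, 2623 → excluded.
Retained (n=15): Σ = 10377, mean = 10377/15 = 691.800

692 ms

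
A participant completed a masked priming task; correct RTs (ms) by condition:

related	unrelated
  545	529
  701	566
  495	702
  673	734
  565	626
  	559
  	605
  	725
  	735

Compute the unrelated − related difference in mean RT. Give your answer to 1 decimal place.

M(related) = 2979/5 = 595.800
M(unrelated) = 5781/9 = 642.333
Difference = 642.333 − 595.800 = 46.533 ms

46.5 ms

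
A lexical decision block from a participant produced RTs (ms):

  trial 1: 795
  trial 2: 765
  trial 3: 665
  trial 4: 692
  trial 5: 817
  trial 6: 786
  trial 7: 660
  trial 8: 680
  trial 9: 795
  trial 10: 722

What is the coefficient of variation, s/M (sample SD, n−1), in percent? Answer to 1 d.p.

8.2%

n = 10, Σ = 7377, M = 737.7000
Σ(x−M)² = 32920.100; s = √(32920.100/9) = 60.4797
CV = 60.4797 / 737.7000 = 0.08198 = 8.198%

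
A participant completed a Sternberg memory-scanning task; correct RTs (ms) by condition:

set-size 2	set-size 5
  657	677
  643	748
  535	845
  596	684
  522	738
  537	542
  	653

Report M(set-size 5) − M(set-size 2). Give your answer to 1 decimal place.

M(set-size 2) = 3490/6 = 581.667
M(set-size 5) = 4887/7 = 698.143
Difference = 698.143 − 581.667 = 116.476 ms

116.5 ms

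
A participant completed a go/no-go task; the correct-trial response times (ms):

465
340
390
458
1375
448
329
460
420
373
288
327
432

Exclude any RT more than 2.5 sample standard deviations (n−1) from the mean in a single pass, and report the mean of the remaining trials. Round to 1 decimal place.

394.2 ms

n = 13, ΣRT = 6105, M = 469.615
Σ(x−M)² = 929883.08; s = √(929883.08/12) = 278.371
Cutoffs: 469.615 ± 2.5·278.371 → [-226.3, 1165.5]
Outside: 1375 → excluded.
Retained (n=12): Σ = 4730, mean = 4730/12 = 394.167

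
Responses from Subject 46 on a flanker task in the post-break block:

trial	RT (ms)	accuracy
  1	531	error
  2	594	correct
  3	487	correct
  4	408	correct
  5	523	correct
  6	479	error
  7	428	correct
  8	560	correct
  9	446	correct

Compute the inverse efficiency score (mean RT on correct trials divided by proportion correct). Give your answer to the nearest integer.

Correct trials (n=7): 594, 487, 408, 523, 428, 560, 446
Mean correct RT = 3446/7 = 492.2857 ms
Proportion correct = 7/9
IES = 492.2857 / (7/9) = 632.939 ms

633 ms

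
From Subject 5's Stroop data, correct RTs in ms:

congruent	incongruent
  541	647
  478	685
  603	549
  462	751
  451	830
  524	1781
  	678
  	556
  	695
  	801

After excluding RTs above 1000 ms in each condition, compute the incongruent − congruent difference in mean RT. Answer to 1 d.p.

incongruent: exclude 1781
M(congruent) = 3059/6 = 509.833
M(incongruent) = 6192/9 = 688.000
Difference = 688.000 − 509.833 = 178.167 ms

178.2 ms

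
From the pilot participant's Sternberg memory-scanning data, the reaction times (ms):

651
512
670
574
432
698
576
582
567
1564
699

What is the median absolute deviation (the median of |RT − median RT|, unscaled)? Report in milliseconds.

Sorted: 432, 512, 567, 574, 576, 582, 651, 670, 698, 699, 1564 → median = 582
|x − 582|: 69, 70, 88, 8, 150, 116, 6, 0, 15, 982, 117
Sorted deviations: 0, 6, 8, 15, 69, 70, 88, 116, 117, 150, 982 → MAD = 70

70 ms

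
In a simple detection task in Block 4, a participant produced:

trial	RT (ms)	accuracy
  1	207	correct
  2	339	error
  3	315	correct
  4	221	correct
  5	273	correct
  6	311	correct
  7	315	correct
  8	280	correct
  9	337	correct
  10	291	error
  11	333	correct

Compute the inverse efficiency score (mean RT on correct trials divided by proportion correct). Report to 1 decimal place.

352.0 ms

Correct trials (n=9): 207, 315, 221, 273, 311, 315, 280, 337, 333
Mean correct RT = 2592/9 = 288.0000 ms
Proportion correct = 9/11
IES = 288.0000 / (9/11) = 352.000 ms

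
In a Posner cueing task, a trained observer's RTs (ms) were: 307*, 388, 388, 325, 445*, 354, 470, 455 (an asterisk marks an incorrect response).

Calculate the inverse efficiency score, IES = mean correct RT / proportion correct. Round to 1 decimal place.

528.9 ms

Correct trials (n=6): 388, 388, 325, 354, 470, 455
Mean correct RT = 2380/6 = 396.6667 ms
Proportion correct = 6/8
IES = 396.6667 / (6/8) = 528.889 ms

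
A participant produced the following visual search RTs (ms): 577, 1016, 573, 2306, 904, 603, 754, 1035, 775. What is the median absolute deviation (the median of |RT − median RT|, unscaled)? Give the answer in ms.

198 ms

Sorted: 573, 577, 603, 754, 775, 904, 1016, 1035, 2306 → median = 775
|x − 775|: 198, 241, 202, 1531, 129, 172, 21, 260, 0
Sorted deviations: 0, 21, 129, 172, 198, 202, 241, 260, 1531 → MAD = 198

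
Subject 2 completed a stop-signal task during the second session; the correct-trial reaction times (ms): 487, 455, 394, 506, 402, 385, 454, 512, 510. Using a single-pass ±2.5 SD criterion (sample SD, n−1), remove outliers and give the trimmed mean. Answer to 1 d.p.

456.1 ms

n = 9, ΣRT = 4105, M = 456.111
Σ(x−M)² = 21318.89; s = √(21318.89/8) = 51.622
Cutoffs: 456.111 ± 2.5·51.622 → [327.1, 585.2]
No RTs fall outside the cutoffs; all 9 retained. Mean = 4105/9 = 456.111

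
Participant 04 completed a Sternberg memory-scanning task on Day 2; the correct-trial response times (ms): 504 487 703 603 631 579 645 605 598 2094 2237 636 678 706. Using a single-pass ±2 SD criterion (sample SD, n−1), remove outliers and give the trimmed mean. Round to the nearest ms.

n = 14, ΣRT = 11706, M = 836.143
Σ(x−M)² = 4185791.71; s = √(4185791.71/13) = 567.436
Cutoffs: 836.143 ± 2·567.436 → [-298.7, 1971.0]
Outside: 2094, 2237 → excluded.
Retained (n=12): Σ = 7375, mean = 7375/12 = 614.583

615 ms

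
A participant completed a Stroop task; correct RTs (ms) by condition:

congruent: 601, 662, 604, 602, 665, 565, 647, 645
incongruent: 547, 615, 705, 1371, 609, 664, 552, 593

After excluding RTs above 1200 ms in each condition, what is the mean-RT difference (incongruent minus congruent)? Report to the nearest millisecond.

-12 ms

incongruent: exclude 1371
M(congruent) = 4991/8 = 623.875
M(incongruent) = 4285/7 = 612.143
Difference = 612.143 − 623.875 = -11.732 ms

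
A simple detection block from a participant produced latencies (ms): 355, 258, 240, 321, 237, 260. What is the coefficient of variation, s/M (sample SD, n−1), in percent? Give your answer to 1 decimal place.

n = 6, Σ = 1671, M = 278.5000
Σ(x−M)² = 11625.500; s = √(11625.500/5) = 48.2193
CV = 48.2193 / 278.5000 = 0.17314 = 17.314%

17.3%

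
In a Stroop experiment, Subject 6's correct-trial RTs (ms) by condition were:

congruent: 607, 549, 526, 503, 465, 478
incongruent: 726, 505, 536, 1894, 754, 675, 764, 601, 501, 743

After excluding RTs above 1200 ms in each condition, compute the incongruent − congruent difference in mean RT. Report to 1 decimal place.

123.7 ms

incongruent: exclude 1894
M(congruent) = 3128/6 = 521.333
M(incongruent) = 5805/9 = 645.000
Difference = 645.000 − 521.333 = 123.667 ms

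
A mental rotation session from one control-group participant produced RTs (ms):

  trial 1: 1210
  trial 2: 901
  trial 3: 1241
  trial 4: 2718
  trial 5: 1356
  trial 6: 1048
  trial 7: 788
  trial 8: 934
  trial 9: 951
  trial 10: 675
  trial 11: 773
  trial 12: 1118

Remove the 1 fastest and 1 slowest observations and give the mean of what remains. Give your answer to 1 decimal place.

1032.0 ms

Sorted: 675, 773, 788, 901, 934, 951, 1048, 1118, 1210, 1241, 1356, 2718
Drop lowest 1 (675) and highest 1 (2718)
Remaining (n=10): Σ = 10320, mean = 10320/10 = 1032.000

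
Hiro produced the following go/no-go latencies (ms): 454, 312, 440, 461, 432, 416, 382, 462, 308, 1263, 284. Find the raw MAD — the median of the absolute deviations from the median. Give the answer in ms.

30 ms

Sorted: 284, 308, 312, 382, 416, 432, 440, 454, 461, 462, 1263 → median = 432
|x − 432|: 22, 120, 8, 29, 0, 16, 50, 30, 124, 831, 148
Sorted deviations: 0, 8, 16, 22, 29, 30, 50, 120, 124, 148, 831 → MAD = 30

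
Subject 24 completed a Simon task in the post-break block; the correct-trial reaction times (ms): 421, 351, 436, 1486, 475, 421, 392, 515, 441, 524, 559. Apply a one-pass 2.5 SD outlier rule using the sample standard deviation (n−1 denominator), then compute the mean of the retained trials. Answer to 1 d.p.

453.5 ms

n = 11, ΣRT = 6021, M = 547.364
Σ(x−M)² = 1006350.55; s = √(1006350.55/10) = 317.230
Cutoffs: 547.364 ± 2.5·317.230 → [-245.7, 1340.4]
Outside: 1486 → excluded.
Retained (n=10): Σ = 4535, mean = 4535/10 = 453.500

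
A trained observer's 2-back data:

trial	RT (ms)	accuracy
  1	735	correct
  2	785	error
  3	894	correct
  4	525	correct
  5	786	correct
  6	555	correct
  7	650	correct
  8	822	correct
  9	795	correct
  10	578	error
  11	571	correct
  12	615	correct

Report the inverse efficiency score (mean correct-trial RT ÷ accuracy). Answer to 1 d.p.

Correct trials (n=10): 735, 894, 525, 786, 555, 650, 822, 795, 571, 615
Mean correct RT = 6948/10 = 694.8000 ms
Proportion correct = 10/12
IES = 694.8000 / (10/12) = 833.760 ms

833.8 ms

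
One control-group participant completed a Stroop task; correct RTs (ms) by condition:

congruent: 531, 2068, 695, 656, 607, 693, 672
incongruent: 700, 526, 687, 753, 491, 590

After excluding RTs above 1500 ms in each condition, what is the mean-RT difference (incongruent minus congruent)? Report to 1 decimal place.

congruent: exclude 2068
M(congruent) = 3854/6 = 642.333
M(incongruent) = 3747/6 = 624.500
Difference = 624.500 − 642.333 = -17.833 ms

-17.8 ms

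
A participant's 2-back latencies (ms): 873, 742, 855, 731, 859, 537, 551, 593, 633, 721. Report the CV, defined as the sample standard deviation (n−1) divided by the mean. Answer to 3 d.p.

0.180

n = 10, Σ = 7095, M = 709.5000
Σ(x−M)² = 146206.500; s = √(146206.500/9) = 127.4565
CV = 127.4565 / 709.5000 = 0.17964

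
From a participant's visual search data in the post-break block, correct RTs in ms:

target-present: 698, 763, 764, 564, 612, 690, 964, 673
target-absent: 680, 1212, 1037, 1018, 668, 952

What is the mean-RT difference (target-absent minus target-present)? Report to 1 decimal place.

M(target-present) = 5728/8 = 716.000
M(target-absent) = 5567/6 = 927.833
Difference = 927.833 − 716.000 = 211.833 ms

211.8 ms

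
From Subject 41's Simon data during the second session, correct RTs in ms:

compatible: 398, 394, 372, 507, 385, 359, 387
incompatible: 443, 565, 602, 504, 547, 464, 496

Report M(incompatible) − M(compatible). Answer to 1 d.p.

117.0 ms

M(compatible) = 2802/7 = 400.286
M(incompatible) = 3621/7 = 517.286
Difference = 517.286 − 400.286 = 117.000 ms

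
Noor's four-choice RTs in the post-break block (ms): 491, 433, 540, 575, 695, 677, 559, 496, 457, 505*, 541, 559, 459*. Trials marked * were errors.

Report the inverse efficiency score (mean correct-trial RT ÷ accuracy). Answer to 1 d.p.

Correct trials (n=11): 491, 433, 540, 575, 695, 677, 559, 496, 457, 541, 559
Mean correct RT = 6023/11 = 547.5455 ms
Proportion correct = 11/13
IES = 547.5455 / (11/13) = 647.099 ms

647.1 ms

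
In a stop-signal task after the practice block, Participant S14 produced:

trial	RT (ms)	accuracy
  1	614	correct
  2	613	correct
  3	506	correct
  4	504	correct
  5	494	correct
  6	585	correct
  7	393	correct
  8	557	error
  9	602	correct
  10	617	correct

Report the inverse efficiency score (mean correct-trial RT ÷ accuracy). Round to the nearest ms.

608 ms

Correct trials (n=9): 614, 613, 506, 504, 494, 585, 393, 602, 617
Mean correct RT = 4928/9 = 547.5556 ms
Proportion correct = 9/10
IES = 547.5556 / (9/10) = 608.395 ms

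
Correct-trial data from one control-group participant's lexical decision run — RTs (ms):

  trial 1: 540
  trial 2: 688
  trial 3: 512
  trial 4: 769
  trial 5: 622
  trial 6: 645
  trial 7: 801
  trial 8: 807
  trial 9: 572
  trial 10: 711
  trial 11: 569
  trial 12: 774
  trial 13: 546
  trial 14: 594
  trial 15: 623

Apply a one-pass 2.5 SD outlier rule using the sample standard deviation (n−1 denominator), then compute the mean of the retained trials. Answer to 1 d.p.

n = 15, ΣRT = 9773, M = 651.533
Σ(x−M)² = 141395.73; s = √(141395.73/14) = 100.497
Cutoffs: 651.533 ± 2.5·100.497 → [400.3, 902.8]
No RTs fall outside the cutoffs; all 15 retained. Mean = 9773/15 = 651.533

651.5 ms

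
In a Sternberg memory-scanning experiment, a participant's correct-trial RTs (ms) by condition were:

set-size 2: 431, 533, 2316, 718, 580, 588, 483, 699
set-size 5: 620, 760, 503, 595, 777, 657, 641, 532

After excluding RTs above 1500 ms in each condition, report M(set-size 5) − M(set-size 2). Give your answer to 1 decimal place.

59.6 ms

set-size 2: exclude 2316
M(set-size 2) = 4032/7 = 576.000
M(set-size 5) = 5085/8 = 635.625
Difference = 635.625 − 576.000 = 59.625 ms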